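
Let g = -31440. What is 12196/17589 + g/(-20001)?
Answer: 265643452/117265863 ≈ 2.2653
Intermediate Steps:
12196/17589 + g/(-20001) = 12196/17589 - 31440/(-20001) = 12196*(1/17589) - 31440*(-1/20001) = 12196/17589 + 10480/6667 = 265643452/117265863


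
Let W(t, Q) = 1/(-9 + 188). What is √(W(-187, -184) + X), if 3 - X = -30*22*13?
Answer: √275008082/179 ≈ 92.645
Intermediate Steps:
X = 8583 (X = 3 - (-30*22)*13 = 3 - (-660)*13 = 3 - 1*(-8580) = 3 + 8580 = 8583)
W(t, Q) = 1/179
√(W(-187, -184) + X) = √(1/179 + 8583) = √(1536358/179) = √275008082/179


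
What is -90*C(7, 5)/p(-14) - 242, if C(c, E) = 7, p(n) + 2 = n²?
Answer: -23789/97 ≈ -245.25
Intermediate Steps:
p(n) = -2 + n²
-90*C(7, 5)/p(-14) - 242 = -630/(-2 + (-14)²) - 242 = -630/(-2 + 196) - 242 = -630/194 - 242 = -90*7/194 - 242 = -315/97 - 242 = -23789/97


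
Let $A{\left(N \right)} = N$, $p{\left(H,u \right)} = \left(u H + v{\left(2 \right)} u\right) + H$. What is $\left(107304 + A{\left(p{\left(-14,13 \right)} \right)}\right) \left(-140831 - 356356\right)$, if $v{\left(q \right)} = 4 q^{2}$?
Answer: $-53356120092$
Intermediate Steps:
$p{\left(H,u \right)} = H + 16 u + H u$ ($p{\left(H,u \right)} = \left(u H + 4 \cdot 2^{2} u\right) + H = \left(H u + 4 \cdot 4 u\right) + H = \left(H u + 16 u\right) + H = \left(16 u + H u\right) + H = H + 16 u + H u$)
$\left(107304 + A{\left(p{\left(-14,13 \right)} \right)}\right) \left(-140831 - 356356\right) = \left(107304 - -12\right) \left(-140831 - 356356\right) = \left(107304 - -12\right) \left(-497187\right) = \left(107304 + 12\right) \left(-497187\right) = 107316 \left(-497187\right) = -53356120092$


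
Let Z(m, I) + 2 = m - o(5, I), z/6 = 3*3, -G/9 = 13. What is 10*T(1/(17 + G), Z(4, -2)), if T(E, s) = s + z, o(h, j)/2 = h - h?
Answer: 560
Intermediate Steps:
G = -117 (G = -9*13 = -117)
o(h, j) = 0 (o(h, j) = 2*(h - h) = 2*0 = 0)
z = 54 (z = 6*(3*3) = 6*9 = 54)
Z(m, I) = -2 + m (Z(m, I) = -2 + (m - 1*0) = -2 + (m + 0) = -2 + m)
T(E, s) = 54 + s (T(E, s) = s + 54 = 54 + s)
10*T(1/(17 + G), Z(4, -2)) = 10*(54 + (-2 + 4)) = 10*(54 + 2) = 10*56 = 560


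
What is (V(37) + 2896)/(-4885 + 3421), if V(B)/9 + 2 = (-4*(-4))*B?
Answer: -4103/732 ≈ -5.6052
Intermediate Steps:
V(B) = -18 + 144*B (V(B) = -18 + 9*((-4*(-4))*B) = -18 + 9*(16*B) = -18 + 144*B)
(V(37) + 2896)/(-4885 + 3421) = ((-18 + 144*37) + 2896)/(-4885 + 3421) = ((-18 + 5328) + 2896)/(-1464) = (5310 + 2896)*(-1/1464) = 8206*(-1/1464) = -4103/732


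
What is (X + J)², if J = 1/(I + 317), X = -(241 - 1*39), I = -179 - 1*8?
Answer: 689535081/16900 ≈ 40801.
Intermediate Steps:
I = -187 (I = -179 - 8 = -187)
X = -202 (X = -(241 - 39) = -1*202 = -202)
J = 1/130 (J = 1/(-187 + 317) = 1/130 ≈ 0.0076923)
(X + J)² = (-202 + 1/130)² = (-26259/130)² = 689535081/16900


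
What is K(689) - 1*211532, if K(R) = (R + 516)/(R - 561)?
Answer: -27074891/128 ≈ -2.1152e+5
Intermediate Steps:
K(R) = (516 + R)/(-561 + R)
K(689) - 1*211532 = (516 + 689)/(-561 + 689) - 1*211532 = 1205/128 - 211532 = -27074891/128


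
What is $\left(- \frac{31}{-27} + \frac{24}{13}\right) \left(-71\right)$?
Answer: $- \frac{74621}{351} \approx -212.6$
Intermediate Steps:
$\left(- \frac{31}{-27} + \frac{24}{13}\right) \left(-71\right) = \left(\left(-31\right) \left(- \frac{1}{27}\right) + 24 \cdot \frac{1}{13}\right) \left(-71\right) = \left(\frac{31}{27} + \frac{24}{13}\right) \left(-71\right) = \frac{1051}{351} \left(-71\right) = - \frac{74621}{351}$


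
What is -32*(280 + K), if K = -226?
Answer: -1728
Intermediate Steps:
-32*(280 + K) = -32*(280 - 226) = -32*54 = -1728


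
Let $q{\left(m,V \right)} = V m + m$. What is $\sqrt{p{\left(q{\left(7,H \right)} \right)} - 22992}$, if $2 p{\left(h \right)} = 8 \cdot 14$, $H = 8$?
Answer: $2 i \sqrt{5734} \approx 151.45 i$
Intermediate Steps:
$q{\left(m,V \right)} = m + V m$
$p{\left(h \right)} = 56$ ($p{\left(h \right)} = \frac{8 \cdot 14}{2} = \frac{1}{2} \cdot 112 = 56$)
$\sqrt{p{\left(q{\left(7,H \right)} \right)} - 22992} = \sqrt{56 - 22992} = \sqrt{-22936} = 2 i \sqrt{5734}$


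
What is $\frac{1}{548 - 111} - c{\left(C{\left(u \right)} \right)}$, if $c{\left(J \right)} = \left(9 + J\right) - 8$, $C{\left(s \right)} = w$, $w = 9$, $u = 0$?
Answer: $- \frac{4369}{437} \approx -9.9977$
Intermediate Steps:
$C{\left(s \right)} = 9$
$c{\left(J \right)} = 1 + J$
$\frac{1}{548 - 111} - c{\left(C{\left(u \right)} \right)} = \frac{1}{548 - 111} - \left(1 + 9\right) = \frac{1}{437} - 10 = - \frac{4369}{437}$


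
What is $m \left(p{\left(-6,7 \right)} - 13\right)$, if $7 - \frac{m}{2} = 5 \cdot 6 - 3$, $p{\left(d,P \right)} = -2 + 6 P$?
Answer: $-1080$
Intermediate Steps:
$m = -40$ ($m = 14 - 2 \left(5 \cdot 6 - 3\right) = 14 - 2 \left(30 - 3\right) = 14 - 54 = -40$)
$m \left(p{\left(-6,7 \right)} - 13\right) = - 40 \left(\left(-2 + 6 \cdot 7\right) - 13\right) = - 40 \left(\left(-2 + 42\right) - 13\right) = - 40 \left(40 - 13\right) = \left(-40\right) 27 = -1080$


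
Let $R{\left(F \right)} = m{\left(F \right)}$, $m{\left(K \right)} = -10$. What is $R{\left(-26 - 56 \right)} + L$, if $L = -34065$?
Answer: $-34075$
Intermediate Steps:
$R{\left(F \right)} = -10$
$R{\left(-26 - 56 \right)} + L = -10 - 34065 = -34075$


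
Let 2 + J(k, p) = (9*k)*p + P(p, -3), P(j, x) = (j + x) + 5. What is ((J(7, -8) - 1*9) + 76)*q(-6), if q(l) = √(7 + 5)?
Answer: -890*√3 ≈ -1541.5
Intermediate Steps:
P(j, x) = 5 + j + x
q(l) = 2*√3 (q(l) = √12 = 2*√3)
J(k, p) = p + 9*k*p (J(k, p) = -2 + ((9*k)*p + (5 + p - 3)) = -2 + (9*k*p + (2 + p)) = -2 + (2 + p + 9*k*p) = p + 9*k*p)
((J(7, -8) - 1*9) + 76)*q(-6) = ((-8*(1 + 9*7) - 1*9) + 76)*(2*√3) = ((-8*(1 + 63) - 9) + 76)*(2*√3) = ((-8*64 - 9) + 76)*(2*√3) = ((-512 - 9) + 76)*(2*√3) = (-521 + 76)*(2*√3) = -890*√3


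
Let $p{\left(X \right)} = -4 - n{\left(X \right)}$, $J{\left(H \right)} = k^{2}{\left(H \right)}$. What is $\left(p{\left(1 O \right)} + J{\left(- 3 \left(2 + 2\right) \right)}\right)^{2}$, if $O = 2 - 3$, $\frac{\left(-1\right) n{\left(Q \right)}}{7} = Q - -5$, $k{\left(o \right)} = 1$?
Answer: $625$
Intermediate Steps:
$n{\left(Q \right)} = -35 - 7 Q$ ($n{\left(Q \right)} = - 7 \left(Q - -5\right) = - 7 \left(Q + 5\right) = - 7 \left(5 + Q\right) = -35 - 7 Q$)
$O = -1$ ($O = 2 - 3 = -1$)
$J{\left(H \right)} = 1$ ($J{\left(H \right)} = 1^{2} = 1$)
$p{\left(X \right)} = 31 + 7 X$ ($p{\left(X \right)} = -4 - \left(-35 - 7 X\right) = -4 + \left(35 + 7 X\right) = 31 + 7 X$)
$\left(p{\left(1 O \right)} + J{\left(- 3 \left(2 + 2\right) \right)}\right)^{2} = \left(\left(31 + 7 \cdot 1 \left(-1\right)\right) + 1\right)^{2} = \left(\left(31 + 7 \left(-1\right)\right) + 1\right)^{2} = \left(\left(31 - 7\right) + 1\right)^{2} = \left(24 + 1\right)^{2} = 25^{2} = 625$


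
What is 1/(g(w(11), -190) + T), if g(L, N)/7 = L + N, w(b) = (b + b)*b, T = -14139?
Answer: -1/13775 ≈ -7.2595e-5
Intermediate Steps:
w(b) = 2*b² (w(b) = (2*b)*b = 2*b²)
g(L, N) = 7*L + 7*N (g(L, N) = 7*(L + N) = 7*L + 7*N)
1/(g(w(11), -190) + T) = 1/((7*(2*11²) + 7*(-190)) - 14139) = 1/((7*(2*121) - 1330) - 14139) = 1/((7*242 - 1330) - 14139) = 1/((1694 - 1330) - 14139) = 1/(364 - 14139) = 1/(-13775) = -1/13775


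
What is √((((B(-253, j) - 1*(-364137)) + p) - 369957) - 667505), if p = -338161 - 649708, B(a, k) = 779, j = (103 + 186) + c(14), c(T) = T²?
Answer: I*√1660415 ≈ 1288.6*I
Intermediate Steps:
j = 485 (j = (103 + 186) + 14² = 289 + 196 = 485)
p = -987869
√((((B(-253, j) - 1*(-364137)) + p) - 369957) - 667505) = √((((779 - 1*(-364137)) - 987869) - 369957) - 667505) = √((((779 + 364137) - 987869) - 369957) - 667505) = √(((364916 - 987869) - 369957) - 667505) = √((-622953 - 369957) - 667505) = √(-992910 - 667505) = √(-1660415) = I*√1660415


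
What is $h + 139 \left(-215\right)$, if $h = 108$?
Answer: $-29777$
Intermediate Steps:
$h + 139 \left(-215\right) = 108 + 139 \left(-215\right) = 108 - 29885 = -29777$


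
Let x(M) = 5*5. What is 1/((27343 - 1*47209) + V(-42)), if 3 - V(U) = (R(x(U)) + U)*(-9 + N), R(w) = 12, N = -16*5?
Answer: -1/22533 ≈ -4.4379e-5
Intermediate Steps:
N = -80
x(M) = 25
V(U) = 1071 + 89*U (V(U) = 3 - (12 + U)*(-9 - 80) = 3 - (12 + U)*(-89) = 3 - (-1068 - 89*U) = 3 + (1068 + 89*U) = 1071 + 89*U)
1/((27343 - 1*47209) + V(-42)) = 1/((27343 - 1*47209) + (1071 + 89*(-42))) = 1/((27343 - 47209) + (1071 - 3738)) = 1/(-19866 - 2667) = 1/(-22533) = -1/22533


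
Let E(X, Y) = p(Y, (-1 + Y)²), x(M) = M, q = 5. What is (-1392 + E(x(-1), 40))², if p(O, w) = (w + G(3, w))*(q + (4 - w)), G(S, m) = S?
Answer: 5316160262400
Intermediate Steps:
p(O, w) = (3 + w)*(9 - w) (p(O, w) = (w + 3)*(5 + (4 - w)) = (3 + w)*(9 - w))
E(X, Y) = 27 - (-1 + Y)⁴ + 6*(-1 + Y)² (E(X, Y) = 27 - ((-1 + Y)²)² + 6*(-1 + Y)² = 27 - (-1 + Y)⁴ + 6*(-1 + Y)²)
(-1392 + E(x(-1), 40))² = (-1392 + (27 - (-1 + 40)⁴ + 6*(-1 + 40)²))² = (-1392 + (27 - 1*39⁴ + 6*39²))² = (-1392 + (27 - 1*2313441 + 6*1521))² = (-1392 + (27 - 2313441 + 9126))² = (-1392 - 2304288)² = (-2305680)² = 5316160262400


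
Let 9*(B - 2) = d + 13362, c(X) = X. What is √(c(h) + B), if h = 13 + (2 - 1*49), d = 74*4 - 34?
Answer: 2*√3334/3 ≈ 38.494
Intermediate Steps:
d = 262 (d = 296 - 34 = 262)
h = -34 (h = 13 + (2 - 49) = 13 - 47 = -34)
B = 13642/9 (B = 2 + (262 + 13362)/9 = 2 + (⅑)*13624 = 2 + 13624/9 = 13642/9 ≈ 1515.8)
√(c(h) + B) = √(-34 + 13642/9) = √(13336/9) = 2*√3334/3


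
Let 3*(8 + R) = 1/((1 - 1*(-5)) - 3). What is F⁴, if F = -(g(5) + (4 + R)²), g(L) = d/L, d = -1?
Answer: 1334436224164096/26904200625 ≈ 49600.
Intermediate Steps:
g(L) = -1/L
R = -71/9 (R = -8 + 1/(3*((1 - 1*(-5)) - 3)) = -8 + 1/(3*((1 + 5) - 3)) = -8 + 1/(3*(6 - 3)) = -8 + (⅓)/3 = -8 + (⅓)*(⅓) = -8 + ⅑ = -71/9 ≈ -7.8889)
F = -6044/405 (F = -(-1/5 + (4 - 71/9)²) = -(-1*⅕ + (-35/9)²) = -(-⅕ + 1225/81) = -1*6044/405 = -6044/405 ≈ -14.923)
F⁴ = (-6044/405)⁴ = 1334436224164096/26904200625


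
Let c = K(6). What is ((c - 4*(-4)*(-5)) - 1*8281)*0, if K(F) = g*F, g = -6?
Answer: 0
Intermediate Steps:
K(F) = -6*F
c = -36 (c = -6*6 = -36)
((c - 4*(-4)*(-5)) - 1*8281)*0 = ((-36 - 4*(-4)*(-5)) - 1*8281)*0 = ((-36 + 16*(-5)) - 8281)*0 = ((-36 - 80) - 8281)*0 = (-116 - 8281)*0 = -8397*0 = 0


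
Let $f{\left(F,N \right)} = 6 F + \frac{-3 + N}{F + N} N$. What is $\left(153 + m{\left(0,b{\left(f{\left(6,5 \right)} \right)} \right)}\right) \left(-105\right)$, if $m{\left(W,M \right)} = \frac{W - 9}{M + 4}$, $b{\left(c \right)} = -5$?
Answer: $-17010$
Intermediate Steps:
$f{\left(F,N \right)} = 6 F + \frac{N \left(-3 + N\right)}{F + N}$ ($f{\left(F,N \right)} = 6 F + \frac{-3 + N}{F + N} N = 6 F + \frac{N \left(-3 + N\right)}{F + N}$)
$m{\left(W,M \right)} = \frac{-9 + W}{4 + M}$
$\left(153 + m{\left(0,b{\left(f{\left(6,5 \right)} \right)} \right)}\right) \left(-105\right) = \left(153 + \frac{-9 + 0}{4 - 5}\right) \left(-105\right) = \left(153 + \frac{1}{-1} \left(-9\right)\right) \left(-105\right) = \left(153 - -9\right) \left(-105\right) = \left(153 + 9\right) \left(-105\right) = 162 \left(-105\right) = -17010$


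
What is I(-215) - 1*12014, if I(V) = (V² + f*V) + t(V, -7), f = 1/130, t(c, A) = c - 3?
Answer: 883775/26 ≈ 33991.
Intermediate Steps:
t(c, A) = -3 + c
f = 1/130 ≈ 0.0076923
I(V) = -3 + V² + 131*V/130 (I(V) = (V² + V/130) + (-3 + V) = -3 + V² + 131*V/130)
I(-215) - 1*12014 = (-3 + (-215)² + (131/130)*(-215)) - 1*12014 = (-3 + 46225 - 5633/26) - 12014 = 1196139/26 - 12014 = 883775/26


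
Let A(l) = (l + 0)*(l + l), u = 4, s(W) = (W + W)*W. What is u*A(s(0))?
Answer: 0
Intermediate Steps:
s(W) = 2*W² (s(W) = (2*W)*W = 2*W²)
A(l) = 2*l² (A(l) = l*(2*l) = 2*l²)
u*A(s(0)) = 4*(2*(2*0²)²) = 4*(2*(2*0)²) = 4*(2*0²) = 4*(2*0) = 4*0 = 0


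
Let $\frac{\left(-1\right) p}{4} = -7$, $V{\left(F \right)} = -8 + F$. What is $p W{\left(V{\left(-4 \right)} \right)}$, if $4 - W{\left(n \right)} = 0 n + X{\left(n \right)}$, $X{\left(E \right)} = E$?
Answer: $448$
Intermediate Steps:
$p = 28$ ($p = \left(-4\right) \left(-7\right) = 28$)
$W{\left(n \right)} = 4 - n$ ($W{\left(n \right)} = 4 - \left(0 n + n\right) = 4 - \left(0 + n\right) = 4 - n$)
$p W{\left(V{\left(-4 \right)} \right)} = 28 \left(4 - \left(-8 - 4\right)\right) = 28 \left(4 - -12\right) = 28 \left(4 + 12\right) = 28 \cdot 16 = 448$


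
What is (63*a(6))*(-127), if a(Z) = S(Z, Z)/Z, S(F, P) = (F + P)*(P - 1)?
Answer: -80010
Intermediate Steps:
S(F, P) = (-1 + P)*(F + P) (S(F, P) = (F + P)*(-1 + P) = (-1 + P)*(F + P))
a(Z) = (-2*Z + 2*Z²)/Z (a(Z) = (Z² - Z - Z + Z*Z)/Z = (Z² - Z - Z + Z²)/Z = (-2*Z + 2*Z²)/Z)
(63*a(6))*(-127) = (63*(-2 + 2*6))*(-127) = (63*(-2 + 12))*(-127) = (63*10)*(-127) = 630*(-127) = -80010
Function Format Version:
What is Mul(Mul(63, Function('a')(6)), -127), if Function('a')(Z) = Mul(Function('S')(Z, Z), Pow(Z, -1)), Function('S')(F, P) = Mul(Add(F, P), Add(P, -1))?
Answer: -80010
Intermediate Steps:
Function('S')(F, P) = Mul(Add(-1, P), Add(F, P)) (Function('S')(F, P) = Mul(Add(F, P), Add(-1, P)) = Mul(Add(-1, P), Add(F, P)))
Function('a')(Z) = Mul(Pow(Z, -1), Add(Mul(-2, Z), Mul(2, Pow(Z, 2)))) (Function('a')(Z) = Mul(Add(Pow(Z, 2), Mul(-1, Z), Mul(-1, Z), Mul(Z, Z)), Pow(Z, -1)) = Mul(Add(Pow(Z, 2), Mul(-1, Z), Mul(-1, Z), Pow(Z, 2)), Pow(Z, -1)) = Mul(Add(Mul(-2, Z), Mul(2, Pow(Z, 2))), Pow(Z, -1)) = Mul(Pow(Z, -1), Add(Mul(-2, Z), Mul(2, Pow(Z, 2)))))
Mul(Mul(63, Function('a')(6)), -127) = Mul(Mul(63, Add(-2, Mul(2, 6))), -127) = Mul(Mul(63, Add(-2, 12)), -127) = Mul(Mul(63, 10), -127) = Mul(630, -127) = -80010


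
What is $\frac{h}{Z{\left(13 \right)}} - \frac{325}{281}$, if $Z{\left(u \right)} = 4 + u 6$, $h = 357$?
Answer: $\frac{73667}{23042} \approx 3.1971$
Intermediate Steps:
$Z{\left(u \right)} = 4 + 6 u$
$\frac{h}{Z{\left(13 \right)}} - \frac{325}{281} = \frac{357}{4 + 6 \cdot 13} - \frac{325}{281} = \frac{357}{4 + 78} - \frac{325}{281} = \frac{357}{82} - \frac{325}{281} = \frac{73667}{23042}$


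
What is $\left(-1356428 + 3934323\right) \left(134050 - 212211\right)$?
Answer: $-201490851095$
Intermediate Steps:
$\left(-1356428 + 3934323\right) \left(134050 - 212211\right) = 2577895 \left(-78161\right) = -201490851095$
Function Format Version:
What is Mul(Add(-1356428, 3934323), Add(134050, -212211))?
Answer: -201490851095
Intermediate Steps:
Mul(Add(-1356428, 3934323), Add(134050, -212211)) = Mul(2577895, -78161) = -201490851095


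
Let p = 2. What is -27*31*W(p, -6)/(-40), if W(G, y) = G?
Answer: 837/20 ≈ 41.850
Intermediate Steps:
-27*31*W(p, -6)/(-40) = -27*31*2/(-40) = -837*2*(-1/40) = -837*(-1)/20 = -1*(-837/20) = 837/20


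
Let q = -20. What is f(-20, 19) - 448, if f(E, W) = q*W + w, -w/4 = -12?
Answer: -780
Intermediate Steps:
w = 48 (w = -4*(-12) = 48)
f(E, W) = 48 - 20*W (f(E, W) = -20*W + 48 = 48 - 20*W)
f(-20, 19) - 448 = (48 - 20*19) - 448 = (48 - 380) - 448 = -332 - 448 = -780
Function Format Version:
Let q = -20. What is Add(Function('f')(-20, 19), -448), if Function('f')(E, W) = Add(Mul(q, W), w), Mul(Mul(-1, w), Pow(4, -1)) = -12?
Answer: -780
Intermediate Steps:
w = 48 (w = Mul(-4, -12) = 48)
Function('f')(E, W) = Add(48, Mul(-20, W)) (Function('f')(E, W) = Add(Mul(-20, W), 48) = Add(48, Mul(-20, W)))
Add(Function('f')(-20, 19), -448) = Add(Add(48, Mul(-20, 19)), -448) = Add(Add(48, -380), -448) = Add(-332, -448) = -780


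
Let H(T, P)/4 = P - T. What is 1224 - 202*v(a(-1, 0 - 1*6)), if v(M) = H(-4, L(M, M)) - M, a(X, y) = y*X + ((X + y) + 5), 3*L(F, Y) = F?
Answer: -6832/3 ≈ -2277.3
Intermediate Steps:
L(F, Y) = F/3
a(X, y) = 5 + X + y + X*y (a(X, y) = X*y + (5 + X + y) = 5 + X + y + X*y)
H(T, P) = -4*T + 4*P (H(T, P) = 4*(P - T) = -4*T + 4*P)
v(M) = 16 + M/3 (v(M) = (-4*(-4) + 4*(M/3)) - M = (16 + 4*M/3) - M = 16 + M/3)
1224 - 202*v(a(-1, 0 - 1*6)) = 1224 - 202*(16 + (5 - 1 + (0 - 1*6) - (0 - 1*6))/3) = 1224 - 202*(16 + (5 - 1 + (0 - 6) - (0 - 6))/3) = 1224 - 202*(16 + (5 - 1 - 6 - 1*(-6))/3) = 1224 - 202*(16 + (5 - 1 - 6 + 6)/3) = 1224 - 202*(16 + (⅓)*4) = 1224 - 202*(16 + 4/3) = 1224 - 202*52/3 = 1224 - 10504/3 = -6832/3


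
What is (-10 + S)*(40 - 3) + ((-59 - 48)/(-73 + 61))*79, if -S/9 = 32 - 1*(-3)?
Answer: -135847/12 ≈ -11321.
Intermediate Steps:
S = -315 (S = -9*(32 - 1*(-3)) = -9*(32 + 3) = -9*35 = -315)
(-10 + S)*(40 - 3) + ((-59 - 48)/(-73 + 61))*79 = (-10 - 315)*(40 - 3) + ((-59 - 48)/(-73 + 61))*79 = -325*37 - 107/(-12)*79 = -12025 - 107*(-1/12)*79 = -12025 + (107/12)*79 = -12025 + 8453/12 = -135847/12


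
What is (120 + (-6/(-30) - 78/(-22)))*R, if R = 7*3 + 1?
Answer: 13612/5 ≈ 2722.4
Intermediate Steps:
R = 22 (R = 21 + 1 = 22)
(120 + (-6/(-30) - 78/(-22)))*R = (120 + (-6/(-30) - 78/(-22)))*22 = (120 + (-6*(-1/30) - 78*(-1/22)))*22 = (120 + (1/5 + 39/11))*22 = (120 + 206/55)*22 = (6806/55)*22 = 13612/5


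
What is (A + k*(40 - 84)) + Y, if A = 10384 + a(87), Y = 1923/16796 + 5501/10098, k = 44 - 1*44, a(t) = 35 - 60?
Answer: 51678248533/4988412 ≈ 10360.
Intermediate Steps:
a(t) = -25
k = 0 (k = 44 - 44 = 0)
Y = 3288625/4988412 (Y = 1923*(1/16796) + 5501*(1/10098) = 1923/16796 + 5501/10098 = 3288625/4988412 ≈ 0.65925)
A = 10359 (A = 10384 - 25 = 10359)
(A + k*(40 - 84)) + Y = (10359 + 0*(40 - 84)) + 3288625/4988412 = (10359 + 0*(-44)) + 3288625/4988412 = (10359 + 0) + 3288625/4988412 = 10359 + 3288625/4988412 = 51678248533/4988412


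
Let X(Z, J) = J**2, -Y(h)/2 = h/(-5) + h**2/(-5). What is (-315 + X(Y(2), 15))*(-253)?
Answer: 22770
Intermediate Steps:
Y(h) = 2*h/5 + 2*h**2/5 (Y(h) = -2*(h/(-5) + h**2/(-5)) = -2*(h*(-1/5) + h**2*(-1/5)) = -2*(-h/5 - h**2/5) = 2*h/5 + 2*h**2/5)
(-315 + X(Y(2), 15))*(-253) = (-315 + 15**2)*(-253) = (-315 + 225)*(-253) = -90*(-253) = 22770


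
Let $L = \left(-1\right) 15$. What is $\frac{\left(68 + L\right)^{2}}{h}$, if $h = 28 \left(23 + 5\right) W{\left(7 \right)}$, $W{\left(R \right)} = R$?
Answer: $\frac{2809}{5488} \approx 0.51184$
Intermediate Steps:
$L = -15$
$h = 5488$ ($h = 28 \left(23 + 5\right) 7 = 28 \cdot 28 \cdot 7 = 784 \cdot 7 = 5488$)
$\frac{\left(68 + L\right)^{2}}{h} = \frac{\left(68 - 15\right)^{2}}{5488} = 53^{2} \cdot \frac{1}{5488} = 2809 \cdot \frac{1}{5488} = \frac{2809}{5488}$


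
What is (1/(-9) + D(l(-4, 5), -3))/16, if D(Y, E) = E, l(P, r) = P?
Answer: -7/36 ≈ -0.19444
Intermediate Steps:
(1/(-9) + D(l(-4, 5), -3))/16 = (1/(-9) - 3)/16 = (-⅑ - 3)*(1/16) = -28/9*1/16 = -7/36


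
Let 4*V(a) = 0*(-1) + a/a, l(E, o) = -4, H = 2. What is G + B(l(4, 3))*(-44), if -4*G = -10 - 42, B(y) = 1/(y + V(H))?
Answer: 371/15 ≈ 24.733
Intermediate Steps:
V(a) = ¼ (V(a) = (0*(-1) + a/a)/4 = (0 + 1)/4 = (¼)*1 = ¼)
B(y) = 1/(¼ + y) (B(y) = 1/(y + ¼) = 1/(¼ + y))
G = 13 (G = -(-10 - 42)/4 = -¼*(-52) = 13)
G + B(l(4, 3))*(-44) = 13 + (4/(1 + 4*(-4)))*(-44) = 13 + (4/(1 - 16))*(-44) = 13 + (4/(-15))*(-44) = 13 + (4*(-1/15))*(-44) = 13 - 4/15*(-44) = 13 + 176/15 = 371/15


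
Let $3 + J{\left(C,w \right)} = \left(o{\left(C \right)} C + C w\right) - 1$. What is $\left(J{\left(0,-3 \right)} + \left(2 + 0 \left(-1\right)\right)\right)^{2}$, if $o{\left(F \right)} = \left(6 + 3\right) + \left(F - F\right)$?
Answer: $4$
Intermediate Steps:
$o{\left(F \right)} = 9$ ($o{\left(F \right)} = 9 + 0 = 9$)
$J{\left(C,w \right)} = -4 + 9 C + C w$ ($J{\left(C,w \right)} = -3 - \left(1 - 9 C - C w\right) = -3 + \left(-1 + 9 C + C w\right) = -4 + 9 C + C w$)
$\left(J{\left(0,-3 \right)} + \left(2 + 0 \left(-1\right)\right)\right)^{2} = \left(\left(-4 + 9 \cdot 0 + 0 \left(-3\right)\right) + \left(2 + 0 \left(-1\right)\right)\right)^{2} = \left(\left(-4 + 0 + 0\right) + \left(2 + 0\right)\right)^{2} = \left(-4 + 2\right)^{2} = \left(-2\right)^{2} = 4$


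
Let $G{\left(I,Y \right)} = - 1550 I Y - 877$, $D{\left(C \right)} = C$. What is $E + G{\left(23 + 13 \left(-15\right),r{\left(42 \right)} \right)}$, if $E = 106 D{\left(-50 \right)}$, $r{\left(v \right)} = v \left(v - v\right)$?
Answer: $-6177$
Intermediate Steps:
$r{\left(v \right)} = 0$ ($r{\left(v \right)} = v 0 = 0$)
$G{\left(I,Y \right)} = -877 - 1550 I Y$ ($G{\left(I,Y \right)} = - 1550 I Y - 877 = -877 - 1550 I Y$)
$E = -5300$ ($E = 106 \left(-50\right) = -5300$)
$E + G{\left(23 + 13 \left(-15\right),r{\left(42 \right)} \right)} = -5300 - \left(877 + 1550 \left(23 + 13 \left(-15\right)\right) 0\right) = -5300 - \left(877 + 1550 \left(23 - 195\right) 0\right) = -5300 - \left(877 - 0\right) = -5300 + \left(-877 + 0\right) = -5300 - 877 = -6177$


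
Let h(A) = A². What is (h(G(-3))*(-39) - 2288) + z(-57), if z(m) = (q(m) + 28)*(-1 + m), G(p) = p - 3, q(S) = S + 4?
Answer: -2242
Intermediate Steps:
q(S) = 4 + S
G(p) = -3 + p
z(m) = (-1 + m)*(32 + m) (z(m) = ((4 + m) + 28)*(-1 + m) = (32 + m)*(-1 + m) = (-1 + m)*(32 + m))
(h(G(-3))*(-39) - 2288) + z(-57) = ((-3 - 3)²*(-39) - 2288) + (-32 + (-57)² + 31*(-57)) = ((-6)²*(-39) - 2288) + (-32 + 3249 - 1767) = (36*(-39) - 2288) + 1450 = (-1404 - 2288) + 1450 = -3692 + 1450 = -2242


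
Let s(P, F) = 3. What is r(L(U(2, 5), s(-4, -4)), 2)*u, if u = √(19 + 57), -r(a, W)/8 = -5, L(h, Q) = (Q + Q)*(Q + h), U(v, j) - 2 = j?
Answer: 80*√19 ≈ 348.71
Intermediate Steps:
U(v, j) = 2 + j
L(h, Q) = 2*Q*(Q + h) (L(h, Q) = (2*Q)*(Q + h) = 2*Q*(Q + h))
r(a, W) = 40 (r(a, W) = -8*(-5) = 40)
u = 2*√19 (u = √76 = 2*√19 ≈ 8.7178)
r(L(U(2, 5), s(-4, -4)), 2)*u = 40*(2*√19) = 80*√19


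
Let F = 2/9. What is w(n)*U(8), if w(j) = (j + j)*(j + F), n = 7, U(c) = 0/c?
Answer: 0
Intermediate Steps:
U(c) = 0
F = 2/9 (F = 2*(1/9) = 2/9 ≈ 0.22222)
w(j) = 2*j*(2/9 + j) (w(j) = (j + j)*(j + 2/9) = (2*j)*(2/9 + j) = 2*j*(2/9 + j))
w(n)*U(8) = ((2/9)*7*(2 + 9*7))*0 = ((2/9)*7*(2 + 63))*0 = ((2/9)*7*65)*0 = (910/9)*0 = 0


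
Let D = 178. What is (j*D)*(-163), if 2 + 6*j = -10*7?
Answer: 348168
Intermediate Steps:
j = -12 (j = -1/3 + (-10*7)/6 = -1/3 + (1/6)*(-70) = -1/3 - 35/3 = -12)
(j*D)*(-163) = -12*178*(-163) = -2136*(-163) = 348168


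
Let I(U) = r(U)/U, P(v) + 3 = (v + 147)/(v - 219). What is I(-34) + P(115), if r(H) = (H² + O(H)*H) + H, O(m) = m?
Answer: -3771/52 ≈ -72.519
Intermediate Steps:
r(H) = H + 2*H² (r(H) = (H² + H*H) + H = (H² + H²) + H = 2*H² + H = H + 2*H²)
P(v) = -3 + (147 + v)/(-219 + v) (P(v) = -3 + (v + 147)/(v - 219) = -3 + (147 + v)/(-219 + v))
I(U) = 1 + 2*U (I(U) = (U*(1 + 2*U))/U = 1 + 2*U)
I(-34) + P(115) = (1 + 2*(-34)) + 2*(402 - 1*115)/(-219 + 115) = (1 - 68) + 2*(402 - 115)/(-104) = -67 + 2*(-1/104)*287 = -67 - 287/52 = -3771/52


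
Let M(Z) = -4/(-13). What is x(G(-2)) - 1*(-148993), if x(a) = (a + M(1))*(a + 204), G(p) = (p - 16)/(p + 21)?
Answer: 698614585/4693 ≈ 1.4886e+5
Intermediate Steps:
M(Z) = 4/13 (M(Z) = -4*(-1/13) = 4/13)
G(p) = (-16 + p)/(21 + p)
x(a) = (204 + a)*(4/13 + a) (x(a) = (a + 4/13)*(a + 204) = (4/13 + a)*(204 + a) = (204 + a)*(4/13 + a))
x(G(-2)) - 1*(-148993) = (816/13 + ((-16 - 2)/(21 - 2))² + 2656*((-16 - 2)/(21 - 2))/13) - 1*(-148993) = (816/13 + (-18/19)² + 2656*(-18/19)/13) + 148993 = (816/13 + ((1/19)*(-18))² + 2656*((1/19)*(-18))/13) + 148993 = (816/13 + (-18/19)² + (2656/13)*(-18/19)) + 148993 = (816/13 + 324/361 - 47808/247) + 148993 = -609564/4693 + 148993 = 698614585/4693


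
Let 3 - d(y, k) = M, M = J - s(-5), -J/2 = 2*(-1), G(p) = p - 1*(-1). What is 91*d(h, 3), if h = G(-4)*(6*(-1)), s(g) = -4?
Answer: -455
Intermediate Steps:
G(p) = 1 + p (G(p) = p + 1 = 1 + p)
J = 4 (J = -4*(-1) = -2*(-2) = 4)
M = 8 (M = 4 - 1*(-4) = 4 + 4 = 8)
h = 18 (h = (1 - 4)*(6*(-1)) = -3*(-6) = 18)
d(y, k) = -5 (d(y, k) = 3 - 1*8 = 3 - 8 = -5)
91*d(h, 3) = 91*(-5) = -455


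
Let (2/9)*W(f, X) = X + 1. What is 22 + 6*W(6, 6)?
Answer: 211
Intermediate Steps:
W(f, X) = 9/2 + 9*X/2 (W(f, X) = 9*(X + 1)/2 = 9*(1 + X)/2 = 9/2 + 9*X/2)
22 + 6*W(6, 6) = 22 + 6*(9/2 + (9/2)*6) = 22 + 6*(9/2 + 27) = 22 + 6*(63/2) = 22 + 189 = 211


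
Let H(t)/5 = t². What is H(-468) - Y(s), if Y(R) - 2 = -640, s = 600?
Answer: 1095758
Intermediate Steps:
H(t) = 5*t²
Y(R) = -638 (Y(R) = 2 - 640 = -638)
H(-468) - Y(s) = 5*(-468)² - 1*(-638) = 5*219024 + 638 = 1095120 + 638 = 1095758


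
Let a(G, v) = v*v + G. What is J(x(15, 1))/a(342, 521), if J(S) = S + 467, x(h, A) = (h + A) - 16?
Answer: 467/271783 ≈ 0.0017183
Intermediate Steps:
a(G, v) = G + v² (a(G, v) = v² + G = G + v²)
x(h, A) = -16 + A + h (x(h, A) = (A + h) - 16 = -16 + A + h)
J(S) = 467 + S
J(x(15, 1))/a(342, 521) = (467 + (-16 + 1 + 15))/(342 + 521²) = (467 + 0)/(342 + 271441) = 467/271783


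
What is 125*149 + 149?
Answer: 18774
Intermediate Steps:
125*149 + 149 = 18625 + 149 = 18774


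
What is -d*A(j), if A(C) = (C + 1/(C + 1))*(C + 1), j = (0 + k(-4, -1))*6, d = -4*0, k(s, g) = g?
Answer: 0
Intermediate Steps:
d = 0
j = -6 (j = (0 - 1)*6 = -1*6 = -6)
A(C) = (1 + C)*(C + 1/(1 + C)) (A(C) = (C + 1/(1 + C))*(1 + C) = (1 + C)*(C + 1/(1 + C)))
-d*A(j) = -0*(1 - 6 + (-6)²) = -0*(1 - 6 + 36) = -0*31 = -1*0 = 0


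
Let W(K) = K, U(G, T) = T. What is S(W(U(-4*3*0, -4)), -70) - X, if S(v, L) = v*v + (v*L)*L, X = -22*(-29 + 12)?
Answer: -19958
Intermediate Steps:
X = 374 (X = -22*(-17) = 374)
S(v, L) = v**2 + v*L**2 (S(v, L) = v**2 + (L*v)*L = v**2 + v*L**2)
S(W(U(-4*3*0, -4)), -70) - X = -4*(-4 + (-70)**2) - 1*374 = -4*(-4 + 4900) - 374 = -4*4896 - 374 = -19584 - 374 = -19958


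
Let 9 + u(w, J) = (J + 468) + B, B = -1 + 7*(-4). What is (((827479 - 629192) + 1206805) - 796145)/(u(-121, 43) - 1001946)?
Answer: -608947/1001473 ≈ -0.60805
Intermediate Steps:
B = -29 (B = -1 - 28 = -29)
u(w, J) = 430 + J (u(w, J) = -9 + ((J + 468) - 29) = -9 + ((468 + J) - 29) = -9 + (439 + J) = 430 + J)
(((827479 - 629192) + 1206805) - 796145)/(u(-121, 43) - 1001946) = (((827479 - 629192) + 1206805) - 796145)/((430 + 43) - 1001946) = ((198287 + 1206805) - 796145)/(473 - 1001946) = (1405092 - 796145)/(-1001473) = 608947*(-1/1001473) = -608947/1001473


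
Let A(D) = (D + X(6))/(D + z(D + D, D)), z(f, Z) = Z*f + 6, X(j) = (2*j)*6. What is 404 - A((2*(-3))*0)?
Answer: 392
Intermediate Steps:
X(j) = 12*j
z(f, Z) = 6 + Z*f
A(D) = (72 + D)/(6 + D + 2*D²) (A(D) = (D + 12*6)/(D + (6 + D*(D + D))) = (D + 72)/(D + (6 + D*(2*D))) = (72 + D)/(D + (6 + 2*D²)) = (72 + D)/(6 + D + 2*D²))
404 - A((2*(-3))*0) = 404 - (72 + (2*(-3))*0)/(6 + (2*(-3))*0 + 2*((2*(-3))*0)²) = 404 - (72 - 6*0)/(6 - 6*0 + 2*(-6*0)²) = 404 - (72 + 0)/(6 + 0 + 2*0²) = 404 - 72/(6 + 0 + 2*0) = 404 - 72/(6 + 0 + 0) = 404 - 72/6 = 404 - 1*12 = 404 - 12 = 392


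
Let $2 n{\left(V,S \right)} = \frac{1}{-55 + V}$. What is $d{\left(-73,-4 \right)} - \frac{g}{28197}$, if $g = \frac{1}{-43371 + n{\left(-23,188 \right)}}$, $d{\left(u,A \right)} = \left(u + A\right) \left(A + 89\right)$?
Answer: $- \frac{32016366769691}{4891729071} \approx -6545.0$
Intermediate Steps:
$d{\left(u,A \right)} = \left(89 + A\right) \left(A + u\right)$ ($d{\left(u,A \right)} = \left(A + u\right) \left(89 + A\right) = \left(89 + A\right) \left(A + u\right)$)
$n{\left(V,S \right)} = \frac{1}{2 \left(-55 + V\right)}$
$g = - \frac{156}{6765877}$ ($g = \frac{1}{-43371 + \frac{1}{2 \left(-55 - 23\right)}} = \frac{1}{-43371 + \frac{1}{2 \left(-78\right)}} = \frac{1}{-43371 + \frac{1}{2} \left(- \frac{1}{78}\right)} = \frac{1}{-43371 - \frac{1}{156}} = \frac{1}{- \frac{6765877}{156}} = - \frac{156}{6765877} \approx -2.3057 \cdot 10^{-5}$)
$d{\left(-73,-4 \right)} - \frac{g}{28197} = \left(\left(-4\right)^{2} + 89 \left(-4\right) + 89 \left(-73\right) - -292\right) - - \frac{156}{6765877 \cdot 28197} = \left(16 - 356 - 6497 + 292\right) - \left(- \frac{156}{6765877}\right) \frac{1}{28197} = -6545 - - \frac{4}{4891729071} = -6545 + \frac{4}{4891729071} = - \frac{32016366769691}{4891729071}$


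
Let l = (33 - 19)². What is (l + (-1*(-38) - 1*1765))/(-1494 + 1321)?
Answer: 1531/173 ≈ 8.8497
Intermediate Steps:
l = 196 (l = 14² = 196)
(l + (-1*(-38) - 1*1765))/(-1494 + 1321) = (196 + (-1*(-38) - 1*1765))/(-1494 + 1321) = (196 + (38 - 1765))/(-173) = (196 - 1727)*(-1/173) = -1531*(-1/173) = 1531/173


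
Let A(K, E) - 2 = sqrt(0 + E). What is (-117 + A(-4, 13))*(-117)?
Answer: 13455 - 117*sqrt(13) ≈ 13033.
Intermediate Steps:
A(K, E) = 2 + sqrt(E) (A(K, E) = 2 + sqrt(0 + E) = 2 + sqrt(E))
(-117 + A(-4, 13))*(-117) = (-117 + (2 + sqrt(13)))*(-117) = (-115 + sqrt(13))*(-117) = 13455 - 117*sqrt(13)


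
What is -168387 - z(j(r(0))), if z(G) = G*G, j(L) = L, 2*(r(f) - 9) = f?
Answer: -168468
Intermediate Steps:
r(f) = 9 + f/2
z(G) = G²
-168387 - z(j(r(0))) = -168387 - (9 + (½)*0)² = -168387 - (9 + 0)² = -168387 - 1*9² = -168387 - 1*81 = -168387 - 81 = -168468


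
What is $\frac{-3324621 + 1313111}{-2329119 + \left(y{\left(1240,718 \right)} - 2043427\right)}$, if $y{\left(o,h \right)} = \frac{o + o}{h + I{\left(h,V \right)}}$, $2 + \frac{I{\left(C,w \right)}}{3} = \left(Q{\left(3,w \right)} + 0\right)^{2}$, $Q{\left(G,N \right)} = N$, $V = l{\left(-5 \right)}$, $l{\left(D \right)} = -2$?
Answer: $\frac{182041655}{395715103} \approx 0.46003$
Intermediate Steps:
$V = -2$
$I{\left(C,w \right)} = -6 + 3 w^{2}$ ($I{\left(C,w \right)} = -6 + 3 \left(w + 0\right)^{2} = -6 + 3 w^{2}$)
$y{\left(o,h \right)} = \frac{2 o}{6 + h}$ ($y{\left(o,h \right)} = \frac{o + o}{h - \left(6 - 3 \left(-2\right)^{2}\right)} = \frac{2 o}{h + \left(-6 + 3 \cdot 4\right)} = \frac{2 o}{h + \left(-6 + 12\right)} = \frac{2 o}{h + 6} = \frac{2 o}{6 + h}$)
$\frac{-3324621 + 1313111}{-2329119 + \left(y{\left(1240,718 \right)} - 2043427\right)} = \frac{-3324621 + 1313111}{-2329119 - \left(2043427 - \frac{2480}{6 + 718}\right)} = - \frac{2011510}{-2329119 - \left(2043427 - \frac{2480}{724}\right)} = - \frac{2011510}{-2329119 - \left(2043427 - \frac{620}{181}\right)} = - \frac{2011510}{-2329119 + \left(\frac{620}{181} - 2043427\right)} = - \frac{2011510}{-2329119 - \frac{369859667}{181}} = - \frac{2011510}{- \frac{791430206}{181}} = \left(-2011510\right) \left(- \frac{181}{791430206}\right) = \frac{182041655}{395715103}$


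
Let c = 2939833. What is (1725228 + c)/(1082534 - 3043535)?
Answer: -4665061/1961001 ≈ -2.3789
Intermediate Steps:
(1725228 + c)/(1082534 - 3043535) = (1725228 + 2939833)/(1082534 - 3043535) = 4665061/(-1961001) = 4665061*(-1/1961001) = -4665061/1961001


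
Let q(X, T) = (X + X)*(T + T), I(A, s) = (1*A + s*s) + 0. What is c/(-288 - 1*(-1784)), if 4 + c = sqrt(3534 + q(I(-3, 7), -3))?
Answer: -1/374 + sqrt(2982)/1496 ≈ 0.033829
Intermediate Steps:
I(A, s) = A + s**2 (I(A, s) = (A + s**2) + 0 = A + s**2)
q(X, T) = 4*T*X (q(X, T) = (2*X)*(2*T) = 4*T*X)
c = -4 + sqrt(2982) (c = -4 + sqrt(3534 + 4*(-3)*(-3 + 7**2)) = -4 + sqrt(3534 + 4*(-3)*(-3 + 49)) = -4 + sqrt(3534 + 4*(-3)*46) = -4 + sqrt(3534 - 552) = -4 + sqrt(2982) ≈ 50.608)
c/(-288 - 1*(-1784)) = (-4 + sqrt(2982))/(-288 - 1*(-1784)) = (-4 + sqrt(2982))/(-288 + 1784) = (-4 + sqrt(2982))/1496 = (-4 + sqrt(2982))*(1/1496) = -1/374 + sqrt(2982)/1496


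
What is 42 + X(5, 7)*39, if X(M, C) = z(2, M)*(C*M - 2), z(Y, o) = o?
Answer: 6477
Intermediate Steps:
X(M, C) = M*(-2 + C*M) (X(M, C) = M*(C*M - 2) = M*(-2 + C*M))
42 + X(5, 7)*39 = 42 + (5*(-2 + 7*5))*39 = 42 + (5*(-2 + 35))*39 = 42 + (5*33)*39 = 42 + 165*39 = 42 + 6435 = 6477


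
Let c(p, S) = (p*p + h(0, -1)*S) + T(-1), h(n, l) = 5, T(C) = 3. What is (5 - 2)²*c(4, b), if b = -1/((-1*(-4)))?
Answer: 639/4 ≈ 159.75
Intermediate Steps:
b = -¼ (b = -1/4 = -1*¼ = -¼ ≈ -0.25000)
c(p, S) = 3 + p² + 5*S (c(p, S) = (p*p + 5*S) + 3 = (p² + 5*S) + 3 = 3 + p² + 5*S)
(5 - 2)²*c(4, b) = (5 - 2)²*(3 + 4² + 5*(-¼)) = 3²*(3 + 16 - 5/4) = 9*(71/4) = 639/4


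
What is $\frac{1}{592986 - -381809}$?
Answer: $\frac{1}{974795} \approx 1.0259 \cdot 10^{-6}$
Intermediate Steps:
$\frac{1}{592986 - -381809} = \frac{1}{592986 + 381809} = \frac{1}{974795}$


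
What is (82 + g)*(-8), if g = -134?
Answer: 416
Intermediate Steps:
(82 + g)*(-8) = (82 - 134)*(-8) = -52*(-8) = 416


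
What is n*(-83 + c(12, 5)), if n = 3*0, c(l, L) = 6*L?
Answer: 0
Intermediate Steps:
n = 0
n*(-83 + c(12, 5)) = 0*(-83 + 6*5) = 0*(-83 + 30) = 0*(-53) = 0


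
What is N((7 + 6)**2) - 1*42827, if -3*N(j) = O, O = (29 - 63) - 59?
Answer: -42796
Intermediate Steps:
O = -93 (O = -34 - 59 = -93)
N(j) = 31 (N(j) = -1/3*(-93) = 31)
N((7 + 6)**2) - 1*42827 = 31 - 1*42827 = 31 - 42827 = -42796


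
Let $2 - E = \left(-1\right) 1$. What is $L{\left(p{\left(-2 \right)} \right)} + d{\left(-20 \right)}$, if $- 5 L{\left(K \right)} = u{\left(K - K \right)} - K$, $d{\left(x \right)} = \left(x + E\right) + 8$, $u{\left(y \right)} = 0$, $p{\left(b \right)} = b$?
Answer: $- \frac{47}{5} \approx -9.4$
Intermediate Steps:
$E = 3$ ($E = 2 - \left(-1\right) 1 = 2 - -1 = 2 + 1 = 3$)
$d{\left(x \right)} = 11 + x$ ($d{\left(x \right)} = \left(x + 3\right) + 8 = \left(3 + x\right) + 8 = 11 + x$)
$L{\left(K \right)} = \frac{K}{5}$ ($L{\left(K \right)} = - \frac{0 - K}{5} = - \frac{\left(-1\right) K}{5} = \frac{K}{5}$)
$L{\left(p{\left(-2 \right)} \right)} + d{\left(-20 \right)} = \frac{1}{5} \left(-2\right) + \left(11 - 20\right) = - \frac{2}{5} - 9 = - \frac{47}{5}$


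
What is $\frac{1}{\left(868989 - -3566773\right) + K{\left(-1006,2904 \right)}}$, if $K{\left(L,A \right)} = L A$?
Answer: $\frac{1}{1514338} \approx 6.6035 \cdot 10^{-7}$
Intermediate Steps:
$K{\left(L,A \right)} = A L$
$\frac{1}{\left(868989 - -3566773\right) + K{\left(-1006,2904 \right)}} = \frac{1}{\left(868989 - -3566773\right) + 2904 \left(-1006\right)} = \frac{1}{\left(868989 + 3566773\right) - 2921424} = \frac{1}{4435762 - 2921424} = \frac{1}{1514338}$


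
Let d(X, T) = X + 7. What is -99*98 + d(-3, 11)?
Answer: -9698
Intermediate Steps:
d(X, T) = 7 + X
-99*98 + d(-3, 11) = -99*98 + (7 - 3) = -9702 + 4 = -9698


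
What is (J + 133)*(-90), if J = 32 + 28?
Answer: -17370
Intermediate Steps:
J = 60
(J + 133)*(-90) = (60 + 133)*(-90) = 193*(-90) = -17370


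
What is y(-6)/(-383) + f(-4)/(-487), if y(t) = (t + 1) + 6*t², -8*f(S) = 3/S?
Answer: -3289373/5968672 ≈ -0.55111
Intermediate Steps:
f(S) = -3/(8*S)
y(t) = 1 + t + 6*t² (y(t) = (1 + t) + 6*t² = 1 + t + 6*t²)
y(-6)/(-383) + f(-4)/(-487) = (1 - 6 + 6*(-6)²)/(-383) - 3/8/(-4)/(-487) = (1 - 6 + 6*36)*(-1/383) - 3/8*(-¼)*(-1/487) = (1 - 6 + 216)*(-1/383) + (3/32)*(-1/487) = 211*(-1/383) - 3/15584 = -211/383 - 3/15584 = -3289373/5968672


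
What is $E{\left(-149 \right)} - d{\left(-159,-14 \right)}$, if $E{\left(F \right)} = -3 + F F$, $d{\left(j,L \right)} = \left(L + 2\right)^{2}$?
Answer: $22054$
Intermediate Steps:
$d{\left(j,L \right)} = \left(2 + L\right)^{2}$
$E{\left(F \right)} = -3 + F^{2}$
$E{\left(-149 \right)} - d{\left(-159,-14 \right)} = \left(-3 + \left(-149\right)^{2}\right) - \left(2 - 14\right)^{2} = \left(-3 + 22201\right) - \left(-12\right)^{2} = 22198 - 144 = 22054$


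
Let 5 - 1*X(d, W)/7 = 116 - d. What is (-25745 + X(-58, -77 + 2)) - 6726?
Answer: -33654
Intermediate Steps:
X(d, W) = -777 + 7*d (X(d, W) = 35 - 7*(116 - d) = 35 + (-812 + 7*d) = -777 + 7*d)
(-25745 + X(-58, -77 + 2)) - 6726 = (-25745 + (-777 + 7*(-58))) - 6726 = (-25745 + (-777 - 406)) - 6726 = (-25745 - 1183) - 6726 = -26928 - 6726 = -33654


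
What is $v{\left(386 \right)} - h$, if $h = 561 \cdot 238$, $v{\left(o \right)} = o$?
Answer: $-133132$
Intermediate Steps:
$h = 133518$
$v{\left(386 \right)} - h = 386 - 133518 = -133132$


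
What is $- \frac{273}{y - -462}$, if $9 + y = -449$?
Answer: $- \frac{273}{4} \approx -68.25$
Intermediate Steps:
$y = -458$ ($y = -9 - 449 = -458$)
$- \frac{273}{y - -462} = - \frac{273}{-458 - -462} = - \frac{273}{-458 + 462} = - \frac{273}{4}$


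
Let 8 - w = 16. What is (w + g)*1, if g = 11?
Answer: 3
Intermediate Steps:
w = -8 (w = 8 - 1*16 = 8 - 16 = -8)
(w + g)*1 = (-8 + 11)*1 = 3*1 = 3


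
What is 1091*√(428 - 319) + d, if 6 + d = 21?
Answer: 15 + 1091*√109 ≈ 11405.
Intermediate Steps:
d = 15 (d = -6 + 21 = 15)
1091*√(428 - 319) + d = 1091*√(428 - 319) + 15 = 1091*√109 + 15 = 15 + 1091*√109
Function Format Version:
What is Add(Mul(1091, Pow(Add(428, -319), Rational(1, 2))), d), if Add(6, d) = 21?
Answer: Add(15, Mul(1091, Pow(109, Rational(1, 2)))) ≈ 11405.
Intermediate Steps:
d = 15 (d = Add(-6, 21) = 15)
Add(Mul(1091, Pow(Add(428, -319), Rational(1, 2))), d) = Add(Mul(1091, Pow(Add(428, -319), Rational(1, 2))), 15) = Add(Mul(1091, Pow(109, Rational(1, 2))), 15) = Add(15, Mul(1091, Pow(109, Rational(1, 2))))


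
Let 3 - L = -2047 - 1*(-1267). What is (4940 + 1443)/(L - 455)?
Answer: 6383/328 ≈ 19.460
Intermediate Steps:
L = 783 (L = 3 - (-2047 - 1*(-1267)) = 3 - (-2047 + 1267) = 3 - 1*(-780) = 3 + 780 = 783)
(4940 + 1443)/(L - 455) = (4940 + 1443)/(783 - 455) = 6383/328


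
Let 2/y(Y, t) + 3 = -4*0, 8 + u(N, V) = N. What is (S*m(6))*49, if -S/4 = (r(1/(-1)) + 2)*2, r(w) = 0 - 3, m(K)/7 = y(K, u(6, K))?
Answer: -5488/3 ≈ -1829.3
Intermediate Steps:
u(N, V) = -8 + N
y(Y, t) = -⅔ (y(Y, t) = 2/(-3 - 4*0) = 2/(-3 + 0) = 2/(-3) = 2*(-⅓) = -⅔)
m(K) = -14/3 (m(K) = 7*(-⅔) = -14/3)
r(w) = -3
S = 8 (S = -4*(-3 + 2)*2 = -(-4)*2 = -4*(-2) = 8)
(S*m(6))*49 = (8*(-14/3))*49 = -112/3*49 = -5488/3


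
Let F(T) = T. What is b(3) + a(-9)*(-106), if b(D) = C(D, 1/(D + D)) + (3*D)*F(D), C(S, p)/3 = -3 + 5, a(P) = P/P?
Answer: -73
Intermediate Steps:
a(P) = 1
C(S, p) = 6 (C(S, p) = 3*(-3 + 5) = 3*2 = 6)
b(D) = 6 + 3*D² (b(D) = 6 + (3*D)*D = 6 + 3*D²)
b(3) + a(-9)*(-106) = (6 + 3*3²) + 1*(-106) = (6 + 3*9) - 106 = (6 + 27) - 106 = 33 - 106 = -73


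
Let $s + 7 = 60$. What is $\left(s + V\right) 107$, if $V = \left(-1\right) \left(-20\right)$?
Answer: $7811$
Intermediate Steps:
$V = 20$
$s = 53$ ($s = -7 + 60 = 53$)
$\left(s + V\right) 107 = \left(53 + 20\right) 107 = 73 \cdot 107 = 7811$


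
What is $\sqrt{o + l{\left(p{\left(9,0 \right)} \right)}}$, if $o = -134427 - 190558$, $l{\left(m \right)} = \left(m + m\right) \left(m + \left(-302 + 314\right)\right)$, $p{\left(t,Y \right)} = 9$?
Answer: $i \sqrt{324607} \approx 569.74 i$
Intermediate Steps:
$l{\left(m \right)} = 2 m \left(12 + m\right)$ ($l{\left(m \right)} = 2 m \left(m + 12\right) = 2 m \left(12 + m\right)$)
$o = -324985$ ($o = -134427 - 190558 = -324985$)
$\sqrt{o + l{\left(p{\left(9,0 \right)} \right)}} = \sqrt{-324985 + 2 \cdot 9 \left(12 + 9\right)} = \sqrt{-324985 + 2 \cdot 9 \cdot 21} = \sqrt{-324985 + 378} = \sqrt{-324607} = i \sqrt{324607}$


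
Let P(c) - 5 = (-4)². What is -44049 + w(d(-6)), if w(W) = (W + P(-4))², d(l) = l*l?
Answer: -40800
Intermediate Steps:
P(c) = 21 (P(c) = 5 + (-4)² = 5 + 16 = 21)
d(l) = l²
w(W) = (21 + W)² (w(W) = (W + 21)² = (21 + W)²)
-44049 + w(d(-6)) = -44049 + (21 + (-6)²)² = -44049 + (21 + 36)² = -44049 + 57² = -44049 + 3249 = -40800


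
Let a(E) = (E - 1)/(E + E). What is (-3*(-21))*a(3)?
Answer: 21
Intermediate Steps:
a(E) = (-1 + E)/(2*E) (a(E) = (-1 + E)/((2*E)) = (-1 + E)*(1/(2*E)) = (-1 + E)/(2*E))
(-3*(-21))*a(3) = (-3*(-21))*((1/2)*(-1 + 3)/3) = 63*((1/2)*(1/3)*2) = 63*(1/3) = 21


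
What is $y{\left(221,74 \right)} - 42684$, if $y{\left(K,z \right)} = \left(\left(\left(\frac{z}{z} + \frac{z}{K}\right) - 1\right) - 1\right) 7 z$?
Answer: $- \frac{9509310}{221} \approx -43029.0$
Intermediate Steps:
$y{\left(K,z \right)} = z \left(-7 + \frac{7 z}{K}\right)$ ($y{\left(K,z \right)} = \left(\left(\left(1 + \frac{z}{K}\right) - 1\right) - 1\right) 7 z = \left(\frac{z}{K} - 1\right) 7 z = \left(-1 + \frac{z}{K}\right) 7 z = \left(-7 + \frac{7 z}{K}\right) z = z \left(-7 + \frac{7 z}{K}\right)$)
$y{\left(221,74 \right)} - 42684 = 7 \cdot 74 \cdot \frac{1}{221} \left(74 - 221\right) - 42684 = 7 \cdot 74 \cdot \frac{1}{221} \left(-147\right) - 42684 = - \frac{76146}{221} - 42684 = - \frac{9509310}{221}$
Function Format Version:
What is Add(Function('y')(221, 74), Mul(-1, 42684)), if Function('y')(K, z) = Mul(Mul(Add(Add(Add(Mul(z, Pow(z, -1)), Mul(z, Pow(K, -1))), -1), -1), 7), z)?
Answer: Rational(-9509310, 221) ≈ -43029.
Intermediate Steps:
Function('y')(K, z) = Mul(z, Add(-7, Mul(7, z, Pow(K, -1)))) (Function('y')(K, z) = Mul(Mul(Add(Add(Add(1, Mul(z, Pow(K, -1))), -1), -1), 7), z) = Mul(Mul(Add(Mul(z, Pow(K, -1)), -1), 7), z) = Mul(Mul(Add(-1, Mul(z, Pow(K, -1))), 7), z) = Mul(Add(-7, Mul(7, z, Pow(K, -1))), z) = Mul(z, Add(-7, Mul(7, z, Pow(K, -1)))))
Add(Function('y')(221, 74), Mul(-1, 42684)) = Add(Mul(7, 74, Pow(221, -1), Add(74, Mul(-1, 221))), Mul(-1, 42684)) = Add(Mul(7, 74, Rational(1, 221), Add(74, -221)), -42684) = Add(Mul(7, 74, Rational(1, 221), -147), -42684) = Add(Rational(-76146, 221), -42684) = Rational(-9509310, 221)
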